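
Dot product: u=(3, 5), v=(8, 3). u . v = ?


u . v = u_x*v_x + u_y*v_y = 3*8 + 5*3
= 24 + 15 = 39

39


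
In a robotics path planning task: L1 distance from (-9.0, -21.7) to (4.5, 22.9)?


|(-9)-4.5| + |(-21.7)-22.9| = 13.5 + 44.6 = 58.1

58.1


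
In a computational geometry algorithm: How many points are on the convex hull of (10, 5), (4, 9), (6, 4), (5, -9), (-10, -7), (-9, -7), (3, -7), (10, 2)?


Convex hull vertices (CCW): (-10, -7), (5, -9), (10, 2), (10, 5), (4, 9)
Count = 5

5


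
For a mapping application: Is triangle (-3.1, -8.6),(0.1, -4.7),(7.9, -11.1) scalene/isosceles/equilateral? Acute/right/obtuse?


Side lengths squared: AB^2=25.45, BC^2=101.8, CA^2=127.25
Sorted: [25.45, 101.8, 127.25]
By sides: Scalene, By angles: Right

Scalene, Right


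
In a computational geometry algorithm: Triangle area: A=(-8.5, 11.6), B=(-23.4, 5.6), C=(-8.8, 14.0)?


Area = |x_A(y_B-y_C) + x_B(y_C-y_A) + x_C(y_A-y_B)|/2
= |71.4 + (-56.16) + (-52.8)|/2
= 37.56/2 = 18.78

18.78


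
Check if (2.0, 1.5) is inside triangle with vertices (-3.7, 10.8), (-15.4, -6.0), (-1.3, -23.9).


Cross products: AB x AP = 204.57, BC x BP = 417.21, CA x CP = -175.47
All same sign? no

No, outside


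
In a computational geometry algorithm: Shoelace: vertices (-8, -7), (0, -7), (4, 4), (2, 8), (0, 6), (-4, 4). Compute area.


Shoelace sum: ((-8)*(-7) - 0*(-7)) + (0*4 - 4*(-7)) + (4*8 - 2*4) + (2*6 - 0*8) + (0*4 - (-4)*6) + ((-4)*(-7) - (-8)*4)
= 204
Area = |204|/2 = 102

102


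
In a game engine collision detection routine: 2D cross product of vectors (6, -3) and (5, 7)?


u x v = u_x*v_y - u_y*v_x = 6*7 - (-3)*5
= 42 - (-15) = 57

57


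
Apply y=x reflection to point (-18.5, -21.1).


Reflection over y=x: (x,y) -> (y,x)
(-18.5, -21.1) -> (-21.1, -18.5)

(-21.1, -18.5)


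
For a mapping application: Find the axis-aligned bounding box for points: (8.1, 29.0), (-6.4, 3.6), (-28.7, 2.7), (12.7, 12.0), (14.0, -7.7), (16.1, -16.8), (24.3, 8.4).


x range: [-28.7, 24.3]
y range: [-16.8, 29]
Bounding box: (-28.7,-16.8) to (24.3,29)

(-28.7,-16.8) to (24.3,29)


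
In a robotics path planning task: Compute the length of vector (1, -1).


|u| = sqrt(1^2 + (-1)^2) = sqrt(2) = 1.4142

1.4142


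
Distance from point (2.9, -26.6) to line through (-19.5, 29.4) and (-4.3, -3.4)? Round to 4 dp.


|cross product| = 116.48
|line direction| = sqrt(1306.88) = 36.1508
Distance = 116.48/sqrt(1306.88) = 3.2221

3.2221


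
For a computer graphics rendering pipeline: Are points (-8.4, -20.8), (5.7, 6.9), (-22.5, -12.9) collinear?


Cross product: (5.7-(-8.4))*((-12.9)-(-20.8)) - (6.9-(-20.8))*((-22.5)-(-8.4))
= 501.96

No, not collinear


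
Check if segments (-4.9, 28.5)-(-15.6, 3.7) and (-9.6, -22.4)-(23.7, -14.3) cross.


Cross products: d1=1656.9, d2=917.73, d3=428.07, d4=1167.24
d1*d2 < 0 and d3*d4 < 0? no

No, they don't intersect


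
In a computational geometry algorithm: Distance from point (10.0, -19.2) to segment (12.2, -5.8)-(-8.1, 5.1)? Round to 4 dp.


Project P onto AB: t = 0 (clamped to [0,1])
Closest point on segment: (12.2, -5.8)
Distance: 13.5794

13.5794


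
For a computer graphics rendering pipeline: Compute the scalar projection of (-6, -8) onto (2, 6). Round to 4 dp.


u.v = -60, |v| = sqrt(40) = 6.3246
Scalar projection = u.v / |v| = -60 / sqrt(40) = -9.4868

-9.4868


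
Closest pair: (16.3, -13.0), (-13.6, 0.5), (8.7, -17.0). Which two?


d(P0,P1) = 32.8064, d(P0,P2) = 8.5884, d(P1,P2) = 28.3468
Closest: P0 and P2

Closest pair: (16.3, -13.0) and (8.7, -17.0), distance = 8.5884


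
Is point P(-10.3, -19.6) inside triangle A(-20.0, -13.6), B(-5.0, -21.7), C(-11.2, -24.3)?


Cross products: AB x AP = -11.43, BC x BP = -26.8, CA x CP = -50.99
All same sign? yes

Yes, inside


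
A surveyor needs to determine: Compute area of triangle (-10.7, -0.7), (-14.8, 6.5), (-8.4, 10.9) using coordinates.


Area = |x_A(y_B-y_C) + x_B(y_C-y_A) + x_C(y_A-y_B)|/2
= |47.08 + (-171.68) + 60.48|/2
= 64.12/2 = 32.06

32.06


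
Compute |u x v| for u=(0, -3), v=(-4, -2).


|u x v| = |0*(-2) - (-3)*(-4)|
= |0 - 12| = 12

12


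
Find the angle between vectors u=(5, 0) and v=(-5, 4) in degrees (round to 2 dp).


u.v = -25, |u| = sqrt(25) = 5, |v| = sqrt(41) = 6.4031
cos(theta) = u.v/(|u||v|) = -25/sqrt(1025) = -0.780869
theta = acos(-0.780869) = 141.34 degrees

141.34 degrees


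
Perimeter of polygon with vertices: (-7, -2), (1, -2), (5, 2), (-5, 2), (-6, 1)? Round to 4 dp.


Sides: (-7, -2)->(1, -2): sqrt(64) = 8, (1, -2)->(5, 2): sqrt(32) = 5.656854, (5, 2)->(-5, 2): sqrt(100) = 10, (-5, 2)->(-6, 1): sqrt(2) = 1.414214, (-6, 1)->(-7, -2): sqrt(10) = 3.162278
Sum = 28.233346
Perimeter = 28.2333

28.2333


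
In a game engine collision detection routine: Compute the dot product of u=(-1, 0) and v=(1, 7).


u . v = u_x*v_x + u_y*v_y = (-1)*1 + 0*7
= (-1) + 0 = -1

-1


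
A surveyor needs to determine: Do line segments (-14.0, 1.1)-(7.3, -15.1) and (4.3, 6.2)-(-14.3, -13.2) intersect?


Cross products: d1=-260.16, d2=454.38, d3=405.09, d4=-309.45
d1*d2 < 0 and d3*d4 < 0? yes

Yes, they intersect


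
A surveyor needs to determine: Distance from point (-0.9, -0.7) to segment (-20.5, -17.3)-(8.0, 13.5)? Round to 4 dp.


Project P onto AB: t = 0.6076 (clamped to [0,1])
Closest point on segment: (-3.184, 1.4134)
Distance: 3.1118

3.1118


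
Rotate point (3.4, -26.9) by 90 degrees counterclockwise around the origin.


90° CCW: (x,y) -> (-y, x)
(3.4,-26.9) -> (26.9, 3.4)

(26.9, 3.4)


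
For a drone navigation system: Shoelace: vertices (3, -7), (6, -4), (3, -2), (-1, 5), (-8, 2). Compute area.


Shoelace sum: (3*(-4) - 6*(-7)) + (6*(-2) - 3*(-4)) + (3*5 - (-1)*(-2)) + ((-1)*2 - (-8)*5) + ((-8)*(-7) - 3*2)
= 131
Area = |131|/2 = 65.5

65.5


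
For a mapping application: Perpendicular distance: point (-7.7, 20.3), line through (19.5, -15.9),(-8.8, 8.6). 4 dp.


|cross product| = 358.06
|line direction| = sqrt(1401.14) = 37.4318
Distance = 358.06/sqrt(1401.14) = 9.5657

9.5657


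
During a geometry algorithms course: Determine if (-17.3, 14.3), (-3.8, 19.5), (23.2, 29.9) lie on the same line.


Cross product: ((-3.8)-(-17.3))*(29.9-14.3) - (19.5-14.3)*(23.2-(-17.3))
= 0

Yes, collinear


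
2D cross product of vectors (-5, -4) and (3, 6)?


u x v = u_x*v_y - u_y*v_x = (-5)*6 - (-4)*3
= (-30) - (-12) = -18

-18


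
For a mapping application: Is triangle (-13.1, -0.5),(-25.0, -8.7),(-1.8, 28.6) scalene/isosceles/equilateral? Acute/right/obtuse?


Side lengths squared: AB^2=208.85, BC^2=1929.53, CA^2=974.5
Sorted: [208.85, 974.5, 1929.53]
By sides: Scalene, By angles: Obtuse

Scalene, Obtuse


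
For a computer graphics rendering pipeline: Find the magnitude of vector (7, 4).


|u| = sqrt(7^2 + 4^2) = sqrt(65) = 8.0623

8.0623


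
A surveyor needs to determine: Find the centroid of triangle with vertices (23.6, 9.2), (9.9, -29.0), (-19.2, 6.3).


Centroid = ((x_A+x_B+x_C)/3, (y_A+y_B+y_C)/3)
= ((23.6+9.9+(-19.2))/3, (9.2+(-29)+6.3)/3)
= (4.7667, -4.5)

(4.7667, -4.5)


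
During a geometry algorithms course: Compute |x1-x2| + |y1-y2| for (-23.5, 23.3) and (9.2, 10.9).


|(-23.5)-9.2| + |23.3-10.9| = 32.7 + 12.4 = 45.1

45.1


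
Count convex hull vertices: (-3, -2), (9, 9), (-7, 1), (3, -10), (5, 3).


Convex hull vertices (CCW): (-7, 1), (3, -10), (9, 9)
Count = 3

3


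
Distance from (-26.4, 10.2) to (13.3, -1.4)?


dx=39.7, dy=-11.6
d^2 = 39.7^2 + (-11.6)^2 = 1710.65
d = sqrt(1710.65) = 41.36

41.36


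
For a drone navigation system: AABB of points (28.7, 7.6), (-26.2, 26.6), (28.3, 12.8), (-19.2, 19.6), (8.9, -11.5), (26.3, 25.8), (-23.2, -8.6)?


x range: [-26.2, 28.7]
y range: [-11.5, 26.6]
Bounding box: (-26.2,-11.5) to (28.7,26.6)

(-26.2,-11.5) to (28.7,26.6)


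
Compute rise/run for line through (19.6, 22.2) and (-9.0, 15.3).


slope = (y2-y1)/(x2-x1) = (15.3-22.2)/((-9)-19.6) = (-6.9)/(-28.6) = 0.2413

0.2413


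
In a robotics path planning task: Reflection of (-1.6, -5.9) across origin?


Reflection over origin: (x,y) -> (-x,-y)
(-1.6, -5.9) -> (1.6, 5.9)

(1.6, 5.9)


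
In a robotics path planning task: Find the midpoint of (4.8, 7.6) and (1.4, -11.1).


M = ((4.8+1.4)/2, (7.6+(-11.1))/2)
= (3.1, -1.75)

(3.1, -1.75)


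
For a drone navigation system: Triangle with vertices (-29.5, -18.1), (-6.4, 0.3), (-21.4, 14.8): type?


Side lengths squared: AB^2=872.17, BC^2=435.25, CA^2=1148.02
Sorted: [435.25, 872.17, 1148.02]
By sides: Scalene, By angles: Acute

Scalene, Acute


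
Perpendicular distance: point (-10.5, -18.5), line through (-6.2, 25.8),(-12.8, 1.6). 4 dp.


|cross product| = 188.32
|line direction| = sqrt(629.2) = 25.0839
Distance = 188.32/sqrt(629.2) = 7.5076

7.5076


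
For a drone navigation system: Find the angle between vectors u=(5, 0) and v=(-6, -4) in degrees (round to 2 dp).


u.v = -30, |u| = sqrt(25) = 5, |v| = sqrt(52) = 7.2111
cos(theta) = u.v/(|u||v|) = -30/sqrt(1300) = -0.83205
theta = acos(-0.83205) = 146.31 degrees

146.31 degrees


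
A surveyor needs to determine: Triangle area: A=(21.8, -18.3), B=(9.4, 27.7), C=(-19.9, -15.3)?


Area = |x_A(y_B-y_C) + x_B(y_C-y_A) + x_C(y_A-y_B)|/2
= |937.4 + 28.2 + 915.4|/2
= 1881/2 = 940.5

940.5


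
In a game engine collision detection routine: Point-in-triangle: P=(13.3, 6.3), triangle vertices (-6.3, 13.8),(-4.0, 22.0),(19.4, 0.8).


Cross products: AB x AP = -177.97, BC x BP = -0.62, CA x CP = -62.05
All same sign? yes

Yes, inside


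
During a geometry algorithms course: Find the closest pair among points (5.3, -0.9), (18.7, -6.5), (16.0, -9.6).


d(P0,P1) = 14.5231, d(P0,P2) = 13.7906, d(P1,P2) = 4.111
Closest: P1 and P2

Closest pair: (18.7, -6.5) and (16.0, -9.6), distance = 4.111


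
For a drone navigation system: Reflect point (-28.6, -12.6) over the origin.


Reflection over origin: (x,y) -> (-x,-y)
(-28.6, -12.6) -> (28.6, 12.6)

(28.6, 12.6)


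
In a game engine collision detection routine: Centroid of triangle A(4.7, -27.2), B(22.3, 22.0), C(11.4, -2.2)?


Centroid = ((x_A+x_B+x_C)/3, (y_A+y_B+y_C)/3)
= ((4.7+22.3+11.4)/3, ((-27.2)+22+(-2.2))/3)
= (12.8, -2.4667)

(12.8, -2.4667)


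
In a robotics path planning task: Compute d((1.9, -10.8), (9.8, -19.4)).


dx=7.9, dy=-8.6
d^2 = 7.9^2 + (-8.6)^2 = 136.37
d = sqrt(136.37) = 11.6778

11.6778


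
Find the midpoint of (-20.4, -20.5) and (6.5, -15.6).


M = (((-20.4)+6.5)/2, ((-20.5)+(-15.6))/2)
= (-6.95, -18.05)

(-6.95, -18.05)


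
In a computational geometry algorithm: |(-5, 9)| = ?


|u| = sqrt((-5)^2 + 9^2) = sqrt(106) = 10.2956

10.2956


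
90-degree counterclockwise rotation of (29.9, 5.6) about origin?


90° CCW: (x,y) -> (-y, x)
(29.9,5.6) -> (-5.6, 29.9)

(-5.6, 29.9)


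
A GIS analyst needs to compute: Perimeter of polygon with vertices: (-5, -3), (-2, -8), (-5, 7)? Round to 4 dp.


Sides: (-5, -3)->(-2, -8): sqrt(34) = 5.830952, (-2, -8)->(-5, 7): sqrt(234) = 15.297059, (-5, 7)->(-5, -3): sqrt(100) = 10
Sum = 31.128011
Perimeter = 31.128

31.128


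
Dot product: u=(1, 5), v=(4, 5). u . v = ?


u . v = u_x*v_x + u_y*v_y = 1*4 + 5*5
= 4 + 25 = 29

29


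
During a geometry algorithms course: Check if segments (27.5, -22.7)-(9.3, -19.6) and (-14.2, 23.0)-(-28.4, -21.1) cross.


Cross products: d1=2487.91, d2=1641.27, d3=-702.47, d4=144.17
d1*d2 < 0 and d3*d4 < 0? no

No, they don't intersect


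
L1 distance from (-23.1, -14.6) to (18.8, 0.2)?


|(-23.1)-18.8| + |(-14.6)-0.2| = 41.9 + 14.8 = 56.7

56.7


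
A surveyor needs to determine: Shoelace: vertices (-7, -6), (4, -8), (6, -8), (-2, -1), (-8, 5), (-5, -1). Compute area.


Shoelace sum: ((-7)*(-8) - 4*(-6)) + (4*(-8) - 6*(-8)) + (6*(-1) - (-2)*(-8)) + ((-2)*5 - (-8)*(-1)) + ((-8)*(-1) - (-5)*5) + ((-5)*(-6) - (-7)*(-1))
= 112
Area = |112|/2 = 56

56


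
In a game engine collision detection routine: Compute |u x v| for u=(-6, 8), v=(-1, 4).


|u x v| = |(-6)*4 - 8*(-1)|
= |(-24) - (-8)| = 16

16


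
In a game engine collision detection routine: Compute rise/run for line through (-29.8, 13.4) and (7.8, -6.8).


slope = (y2-y1)/(x2-x1) = ((-6.8)-13.4)/(7.8-(-29.8)) = (-20.2)/37.6 = -0.5372

-0.5372


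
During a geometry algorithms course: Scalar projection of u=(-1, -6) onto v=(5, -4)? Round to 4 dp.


u.v = 19, |v| = sqrt(41) = 6.4031
Scalar projection = u.v / |v| = 19 / sqrt(41) = 2.9673

2.9673


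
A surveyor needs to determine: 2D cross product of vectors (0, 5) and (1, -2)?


u x v = u_x*v_y - u_y*v_x = 0*(-2) - 5*1
= 0 - 5 = -5

-5


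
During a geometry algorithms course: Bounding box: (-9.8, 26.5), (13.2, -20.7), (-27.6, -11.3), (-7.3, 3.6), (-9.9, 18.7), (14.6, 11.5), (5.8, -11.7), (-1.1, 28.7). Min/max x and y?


x range: [-27.6, 14.6]
y range: [-20.7, 28.7]
Bounding box: (-27.6,-20.7) to (14.6,28.7)

(-27.6,-20.7) to (14.6,28.7)


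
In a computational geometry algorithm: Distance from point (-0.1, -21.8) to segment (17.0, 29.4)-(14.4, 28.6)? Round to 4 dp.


Project P onto AB: t = 1 (clamped to [0,1])
Closest point on segment: (14.4, 28.6)
Distance: 52.4444

52.4444


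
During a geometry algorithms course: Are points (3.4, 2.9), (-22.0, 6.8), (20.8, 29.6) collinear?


Cross product: ((-22)-3.4)*(29.6-2.9) - (6.8-2.9)*(20.8-3.4)
= -746.04

No, not collinear


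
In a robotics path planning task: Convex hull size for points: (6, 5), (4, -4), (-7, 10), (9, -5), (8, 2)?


Convex hull vertices (CCW): (-7, 10), (4, -4), (9, -5), (8, 2), (6, 5)
Count = 5

5


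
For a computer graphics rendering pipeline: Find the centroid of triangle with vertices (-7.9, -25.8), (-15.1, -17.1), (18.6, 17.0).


Centroid = ((x_A+x_B+x_C)/3, (y_A+y_B+y_C)/3)
= (((-7.9)+(-15.1)+18.6)/3, ((-25.8)+(-17.1)+17)/3)
= (-1.4667, -8.6333)

(-1.4667, -8.6333)


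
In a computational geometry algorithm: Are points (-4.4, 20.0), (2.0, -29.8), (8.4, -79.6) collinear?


Cross product: (2-(-4.4))*((-79.6)-20) - ((-29.8)-20)*(8.4-(-4.4))
= 0

Yes, collinear


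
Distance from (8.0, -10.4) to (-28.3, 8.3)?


dx=-36.3, dy=18.7
d^2 = (-36.3)^2 + 18.7^2 = 1667.38
d = sqrt(1667.38) = 40.8336

40.8336


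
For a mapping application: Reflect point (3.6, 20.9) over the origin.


Reflection over origin: (x,y) -> (-x,-y)
(3.6, 20.9) -> (-3.6, -20.9)

(-3.6, -20.9)


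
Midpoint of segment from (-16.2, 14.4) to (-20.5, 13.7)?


M = (((-16.2)+(-20.5))/2, (14.4+13.7)/2)
= (-18.35, 14.05)

(-18.35, 14.05)


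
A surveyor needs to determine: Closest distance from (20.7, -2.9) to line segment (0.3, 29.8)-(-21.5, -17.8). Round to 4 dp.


Project P onto AB: t = 0.4056 (clamped to [0,1])
Closest point on segment: (-8.5425, 10.4926)
Distance: 32.1634

32.1634


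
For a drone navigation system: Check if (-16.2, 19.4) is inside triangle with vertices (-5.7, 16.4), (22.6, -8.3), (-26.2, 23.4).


Cross products: AB x AP = -174.45, BC x BP = -121.8, CA x CP = -12
All same sign? yes

Yes, inside


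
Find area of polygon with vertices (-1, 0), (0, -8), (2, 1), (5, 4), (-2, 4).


Shoelace sum: ((-1)*(-8) - 0*0) + (0*1 - 2*(-8)) + (2*4 - 5*1) + (5*4 - (-2)*4) + ((-2)*0 - (-1)*4)
= 59
Area = |59|/2 = 29.5

29.5


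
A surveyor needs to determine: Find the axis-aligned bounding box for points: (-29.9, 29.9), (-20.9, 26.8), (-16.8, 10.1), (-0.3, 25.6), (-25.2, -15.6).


x range: [-29.9, -0.3]
y range: [-15.6, 29.9]
Bounding box: (-29.9,-15.6) to (-0.3,29.9)

(-29.9,-15.6) to (-0.3,29.9)


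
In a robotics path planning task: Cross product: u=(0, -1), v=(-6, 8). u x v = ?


u x v = u_x*v_y - u_y*v_x = 0*8 - (-1)*(-6)
= 0 - 6 = -6

-6


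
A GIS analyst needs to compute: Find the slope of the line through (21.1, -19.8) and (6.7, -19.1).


slope = (y2-y1)/(x2-x1) = ((-19.1)-(-19.8))/(6.7-21.1) = 0.7/(-14.4) = -0.0486

-0.0486


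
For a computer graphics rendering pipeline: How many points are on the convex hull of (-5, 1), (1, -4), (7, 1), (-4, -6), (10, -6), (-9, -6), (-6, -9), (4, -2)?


Convex hull vertices (CCW): (-9, -6), (-6, -9), (10, -6), (7, 1), (-5, 1)
Count = 5

5


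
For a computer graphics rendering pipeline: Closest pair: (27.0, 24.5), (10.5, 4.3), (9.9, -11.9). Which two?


d(P0,P1) = 26.0824, d(P0,P2) = 40.2165, d(P1,P2) = 16.2111
Closest: P1 and P2

Closest pair: (10.5, 4.3) and (9.9, -11.9), distance = 16.2111


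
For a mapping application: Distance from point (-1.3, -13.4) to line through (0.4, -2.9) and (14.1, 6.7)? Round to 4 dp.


|cross product| = 127.53
|line direction| = sqrt(279.85) = 16.7287
Distance = 127.53/sqrt(279.85) = 7.6234

7.6234


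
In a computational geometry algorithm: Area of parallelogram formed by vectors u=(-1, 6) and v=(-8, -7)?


|u x v| = |(-1)*(-7) - 6*(-8)|
= |7 - (-48)| = 55

55


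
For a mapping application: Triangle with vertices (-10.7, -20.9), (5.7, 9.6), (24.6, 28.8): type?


Side lengths squared: AB^2=1199.21, BC^2=725.85, CA^2=3716.18
Sorted: [725.85, 1199.21, 3716.18]
By sides: Scalene, By angles: Obtuse

Scalene, Obtuse


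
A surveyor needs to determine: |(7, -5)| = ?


|u| = sqrt(7^2 + (-5)^2) = sqrt(74) = 8.6023

8.6023


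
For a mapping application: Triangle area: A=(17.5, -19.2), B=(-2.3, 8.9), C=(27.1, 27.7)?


Area = |x_A(y_B-y_C) + x_B(y_C-y_A) + x_C(y_A-y_B)|/2
= |(-329) + (-107.87) + (-761.51)|/2
= 1198.38/2 = 599.19

599.19


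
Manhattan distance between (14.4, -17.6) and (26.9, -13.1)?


|14.4-26.9| + |(-17.6)-(-13.1)| = 12.5 + 4.5 = 17

17


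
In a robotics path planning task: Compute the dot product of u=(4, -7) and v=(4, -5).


u . v = u_x*v_x + u_y*v_y = 4*4 + (-7)*(-5)
= 16 + 35 = 51

51


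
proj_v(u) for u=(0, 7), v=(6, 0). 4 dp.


u.v = 0, |v| = sqrt(36) = 6
Scalar projection = u.v / |v| = 0 / sqrt(36) = 0

0


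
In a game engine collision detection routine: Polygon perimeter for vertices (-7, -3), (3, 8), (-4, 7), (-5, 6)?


Sides: (-7, -3)->(3, 8): sqrt(221) = 14.866069, (3, 8)->(-4, 7): sqrt(50) = 7.071068, (-4, 7)->(-5, 6): sqrt(2) = 1.414214, (-5, 6)->(-7, -3): sqrt(85) = 9.219544
Sum = 32.570895
Perimeter = 32.5709

32.5709


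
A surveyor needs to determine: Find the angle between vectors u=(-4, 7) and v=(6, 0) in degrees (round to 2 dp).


u.v = -24, |u| = sqrt(65) = 8.0623, |v| = sqrt(36) = 6
cos(theta) = u.v/(|u||v|) = -24/sqrt(2340) = -0.496139
theta = acos(-0.496139) = 119.74 degrees

119.74 degrees


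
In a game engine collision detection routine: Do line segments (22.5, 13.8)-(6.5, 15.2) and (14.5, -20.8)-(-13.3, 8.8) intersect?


Cross products: d1=-1198.68, d2=-764, d3=564.8, d4=130.12
d1*d2 < 0 and d3*d4 < 0? no

No, they don't intersect


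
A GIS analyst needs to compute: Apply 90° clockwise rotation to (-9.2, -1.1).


90° CW: (x,y) -> (y, -x)
(-9.2,-1.1) -> (-1.1, 9.2)

(-1.1, 9.2)


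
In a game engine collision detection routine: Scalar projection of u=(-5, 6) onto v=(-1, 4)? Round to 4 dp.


u.v = 29, |v| = sqrt(17) = 4.1231
Scalar projection = u.v / |v| = 29 / sqrt(17) = 7.0335

7.0335


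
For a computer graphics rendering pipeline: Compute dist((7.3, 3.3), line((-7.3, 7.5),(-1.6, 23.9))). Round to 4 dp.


|cross product| = 263.38
|line direction| = sqrt(301.45) = 17.3623
Distance = 263.38/sqrt(301.45) = 15.1696

15.1696


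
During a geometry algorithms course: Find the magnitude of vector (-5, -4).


|u| = sqrt((-5)^2 + (-4)^2) = sqrt(41) = 6.4031

6.4031


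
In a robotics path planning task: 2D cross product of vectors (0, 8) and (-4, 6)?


u x v = u_x*v_y - u_y*v_x = 0*6 - 8*(-4)
= 0 - (-32) = 32

32


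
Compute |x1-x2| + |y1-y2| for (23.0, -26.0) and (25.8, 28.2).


|23-25.8| + |(-26)-28.2| = 2.8 + 54.2 = 57

57


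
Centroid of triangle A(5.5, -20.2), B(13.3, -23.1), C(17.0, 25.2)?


Centroid = ((x_A+x_B+x_C)/3, (y_A+y_B+y_C)/3)
= ((5.5+13.3+17)/3, ((-20.2)+(-23.1)+25.2)/3)
= (11.9333, -6.0333)

(11.9333, -6.0333)


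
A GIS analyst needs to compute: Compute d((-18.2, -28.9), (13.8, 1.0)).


dx=32, dy=29.9
d^2 = 32^2 + 29.9^2 = 1918.01
d = sqrt(1918.01) = 43.7951

43.7951


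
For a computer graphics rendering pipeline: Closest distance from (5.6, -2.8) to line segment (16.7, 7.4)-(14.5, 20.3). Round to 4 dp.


Project P onto AB: t = 0 (clamped to [0,1])
Closest point on segment: (16.7, 7.4)
Distance: 15.0748

15.0748


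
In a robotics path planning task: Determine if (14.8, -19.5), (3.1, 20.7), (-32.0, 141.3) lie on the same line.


Cross product: (3.1-14.8)*(141.3-(-19.5)) - (20.7-(-19.5))*((-32)-14.8)
= 0

Yes, collinear


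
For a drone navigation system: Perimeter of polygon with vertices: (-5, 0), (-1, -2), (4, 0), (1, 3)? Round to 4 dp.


Sides: (-5, 0)->(-1, -2): sqrt(20) = 4.472136, (-1, -2)->(4, 0): sqrt(29) = 5.385165, (4, 0)->(1, 3): sqrt(18) = 4.242641, (1, 3)->(-5, 0): sqrt(45) = 6.708204
Sum = 20.808146
Perimeter = 20.8081

20.8081


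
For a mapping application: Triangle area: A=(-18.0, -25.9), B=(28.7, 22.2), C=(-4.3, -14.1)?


Area = |x_A(y_B-y_C) + x_B(y_C-y_A) + x_C(y_A-y_B)|/2
= |(-653.4) + 338.66 + 206.83|/2
= 107.91/2 = 53.955

53.955


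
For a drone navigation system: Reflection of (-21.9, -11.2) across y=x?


Reflection over y=x: (x,y) -> (y,x)
(-21.9, -11.2) -> (-11.2, -21.9)

(-11.2, -21.9)


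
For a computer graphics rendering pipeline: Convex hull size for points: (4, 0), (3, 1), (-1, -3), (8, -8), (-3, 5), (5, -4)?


Convex hull vertices (CCW): (-3, 5), (-1, -3), (8, -8), (4, 0), (3, 1)
Count = 5

5


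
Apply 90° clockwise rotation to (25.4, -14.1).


90° CW: (x,y) -> (y, -x)
(25.4,-14.1) -> (-14.1, -25.4)

(-14.1, -25.4)


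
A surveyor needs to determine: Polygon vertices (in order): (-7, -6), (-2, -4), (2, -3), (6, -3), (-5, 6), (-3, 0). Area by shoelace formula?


Shoelace sum: ((-7)*(-4) - (-2)*(-6)) + ((-2)*(-3) - 2*(-4)) + (2*(-3) - 6*(-3)) + (6*6 - (-5)*(-3)) + ((-5)*0 - (-3)*6) + ((-3)*(-6) - (-7)*0)
= 99
Area = |99|/2 = 49.5

49.5


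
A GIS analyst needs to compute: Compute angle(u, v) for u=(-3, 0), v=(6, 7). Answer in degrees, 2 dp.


u.v = -18, |u| = sqrt(9) = 3, |v| = sqrt(85) = 9.2195
cos(theta) = u.v/(|u||v|) = -18/sqrt(765) = -0.650791
theta = acos(-0.650791) = 130.6 degrees

130.6 degrees


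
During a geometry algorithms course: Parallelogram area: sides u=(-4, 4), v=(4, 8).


|u x v| = |(-4)*8 - 4*4|
= |(-32) - 16| = 48

48


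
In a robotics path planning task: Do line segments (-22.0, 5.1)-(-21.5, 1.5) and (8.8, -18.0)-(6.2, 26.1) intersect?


Cross products: d1=1298.22, d2=1285.53, d3=99.33, d4=112.02
d1*d2 < 0 and d3*d4 < 0? no

No, they don't intersect


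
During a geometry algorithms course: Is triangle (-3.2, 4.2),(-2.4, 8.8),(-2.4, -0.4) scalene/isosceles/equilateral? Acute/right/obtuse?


Side lengths squared: AB^2=21.8, BC^2=84.64, CA^2=21.8
Sorted: [21.8, 21.8, 84.64]
By sides: Isosceles, By angles: Obtuse

Isosceles, Obtuse


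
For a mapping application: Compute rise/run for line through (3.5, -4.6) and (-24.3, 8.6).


slope = (y2-y1)/(x2-x1) = (8.6-(-4.6))/((-24.3)-3.5) = 13.2/(-27.8) = -0.4748

-0.4748


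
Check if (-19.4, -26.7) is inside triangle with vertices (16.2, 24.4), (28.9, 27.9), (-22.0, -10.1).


Cross products: AB x AP = -524.37, BC x BP = 943.74, CA x CP = -723.82
All same sign? no

No, outside


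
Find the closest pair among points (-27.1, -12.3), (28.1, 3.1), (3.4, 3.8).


d(P0,P1) = 57.3079, d(P0,P2) = 34.4885, d(P1,P2) = 24.7099
Closest: P1 and P2

Closest pair: (28.1, 3.1) and (3.4, 3.8), distance = 24.7099


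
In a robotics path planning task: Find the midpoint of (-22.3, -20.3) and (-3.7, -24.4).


M = (((-22.3)+(-3.7))/2, ((-20.3)+(-24.4))/2)
= (-13, -22.35)

(-13, -22.35)


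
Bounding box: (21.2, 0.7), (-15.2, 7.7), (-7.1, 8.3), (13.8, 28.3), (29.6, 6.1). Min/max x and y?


x range: [-15.2, 29.6]
y range: [0.7, 28.3]
Bounding box: (-15.2,0.7) to (29.6,28.3)

(-15.2,0.7) to (29.6,28.3)


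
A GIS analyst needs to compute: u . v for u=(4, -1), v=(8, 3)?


u . v = u_x*v_x + u_y*v_y = 4*8 + (-1)*3
= 32 + (-3) = 29

29


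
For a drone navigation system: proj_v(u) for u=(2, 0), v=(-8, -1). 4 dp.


u.v = -16, |v| = sqrt(65) = 8.0623
Scalar projection = u.v / |v| = -16 / sqrt(65) = -1.9846

-1.9846


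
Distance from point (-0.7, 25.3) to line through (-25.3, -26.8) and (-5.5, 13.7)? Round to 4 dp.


|cross product| = 35.28
|line direction| = sqrt(2032.29) = 45.0809
Distance = 35.28/sqrt(2032.29) = 0.7826

0.7826


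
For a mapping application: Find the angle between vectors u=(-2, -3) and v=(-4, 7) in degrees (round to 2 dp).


u.v = -13, |u| = sqrt(13) = 3.6056, |v| = sqrt(65) = 8.0623
cos(theta) = u.v/(|u||v|) = -13/sqrt(845) = -0.447214
theta = acos(-0.447214) = 116.57 degrees

116.57 degrees


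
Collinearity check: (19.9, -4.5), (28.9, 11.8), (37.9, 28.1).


Cross product: (28.9-19.9)*(28.1-(-4.5)) - (11.8-(-4.5))*(37.9-19.9)
= 0

Yes, collinear


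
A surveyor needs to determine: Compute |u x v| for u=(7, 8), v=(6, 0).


|u x v| = |7*0 - 8*6|
= |0 - 48| = 48

48


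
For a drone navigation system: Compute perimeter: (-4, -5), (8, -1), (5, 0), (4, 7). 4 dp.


Sides: (-4, -5)->(8, -1): sqrt(160) = 12.649111, (8, -1)->(5, 0): sqrt(10) = 3.162278, (5, 0)->(4, 7): sqrt(50) = 7.071068, (4, 7)->(-4, -5): sqrt(208) = 14.422205
Sum = 37.304662
Perimeter = 37.3047

37.3047


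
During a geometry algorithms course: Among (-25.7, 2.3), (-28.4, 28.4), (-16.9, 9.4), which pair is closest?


d(P0,P1) = 26.2393, d(P0,P2) = 11.3071, d(P1,P2) = 22.2092
Closest: P0 and P2

Closest pair: (-25.7, 2.3) and (-16.9, 9.4), distance = 11.3071


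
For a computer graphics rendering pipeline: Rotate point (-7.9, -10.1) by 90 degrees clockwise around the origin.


90° CW: (x,y) -> (y, -x)
(-7.9,-10.1) -> (-10.1, 7.9)

(-10.1, 7.9)


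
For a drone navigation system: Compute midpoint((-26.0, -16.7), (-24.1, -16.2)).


M = (((-26)+(-24.1))/2, ((-16.7)+(-16.2))/2)
= (-25.05, -16.45)

(-25.05, -16.45)


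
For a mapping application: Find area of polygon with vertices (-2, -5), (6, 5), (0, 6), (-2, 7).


Shoelace sum: ((-2)*5 - 6*(-5)) + (6*6 - 0*5) + (0*7 - (-2)*6) + ((-2)*(-5) - (-2)*7)
= 92
Area = |92|/2 = 46

46


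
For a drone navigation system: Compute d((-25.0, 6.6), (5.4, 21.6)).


dx=30.4, dy=15
d^2 = 30.4^2 + 15^2 = 1149.16
d = sqrt(1149.16) = 33.8993

33.8993


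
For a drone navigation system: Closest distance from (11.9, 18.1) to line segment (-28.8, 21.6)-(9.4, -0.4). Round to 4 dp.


Project P onto AB: t = 0.8397 (clamped to [0,1])
Closest point on segment: (3.2766, 3.1266)
Distance: 17.2791

17.2791


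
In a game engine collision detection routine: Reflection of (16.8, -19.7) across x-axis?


Reflection over x-axis: (x,y) -> (x,-y)
(16.8, -19.7) -> (16.8, 19.7)

(16.8, 19.7)


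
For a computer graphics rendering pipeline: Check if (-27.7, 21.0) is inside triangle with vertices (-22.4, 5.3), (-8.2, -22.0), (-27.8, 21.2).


Cross products: AB x AP = 78.25, BC x BP = -0.4, CA x CP = 0.51
All same sign? no

No, outside


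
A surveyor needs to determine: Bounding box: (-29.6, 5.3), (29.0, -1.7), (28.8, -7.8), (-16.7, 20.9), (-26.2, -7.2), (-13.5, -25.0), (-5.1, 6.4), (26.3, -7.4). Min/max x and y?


x range: [-29.6, 29]
y range: [-25, 20.9]
Bounding box: (-29.6,-25) to (29,20.9)

(-29.6,-25) to (29,20.9)


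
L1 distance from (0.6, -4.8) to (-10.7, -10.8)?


|0.6-(-10.7)| + |(-4.8)-(-10.8)| = 11.3 + 6 = 17.3

17.3


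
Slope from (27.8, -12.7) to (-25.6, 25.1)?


slope = (y2-y1)/(x2-x1) = (25.1-(-12.7))/((-25.6)-27.8) = 37.8/(-53.4) = -0.7079

-0.7079


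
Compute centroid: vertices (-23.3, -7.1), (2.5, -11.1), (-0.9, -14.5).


Centroid = ((x_A+x_B+x_C)/3, (y_A+y_B+y_C)/3)
= (((-23.3)+2.5+(-0.9))/3, ((-7.1)+(-11.1)+(-14.5))/3)
= (-7.2333, -10.9)

(-7.2333, -10.9)


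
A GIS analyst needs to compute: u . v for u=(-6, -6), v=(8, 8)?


u . v = u_x*v_x + u_y*v_y = (-6)*8 + (-6)*8
= (-48) + (-48) = -96

-96


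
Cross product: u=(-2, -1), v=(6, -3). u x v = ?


u x v = u_x*v_y - u_y*v_x = (-2)*(-3) - (-1)*6
= 6 - (-6) = 12

12


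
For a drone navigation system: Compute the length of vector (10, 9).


|u| = sqrt(10^2 + 9^2) = sqrt(181) = 13.4536

13.4536


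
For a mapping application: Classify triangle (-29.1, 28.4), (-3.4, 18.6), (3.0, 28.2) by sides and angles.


Side lengths squared: AB^2=756.53, BC^2=133.12, CA^2=1030.45
Sorted: [133.12, 756.53, 1030.45]
By sides: Scalene, By angles: Obtuse

Scalene, Obtuse


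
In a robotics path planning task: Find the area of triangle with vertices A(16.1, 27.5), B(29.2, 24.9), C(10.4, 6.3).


Area = |x_A(y_B-y_C) + x_B(y_C-y_A) + x_C(y_A-y_B)|/2
= |299.46 + (-619.04) + 27.04|/2
= 292.54/2 = 146.27

146.27


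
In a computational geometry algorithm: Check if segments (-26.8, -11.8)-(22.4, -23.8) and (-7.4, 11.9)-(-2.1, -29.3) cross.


Cross products: d1=-924.89, d2=1038.55, d3=1398.84, d4=-564.6
d1*d2 < 0 and d3*d4 < 0? yes

Yes, they intersect


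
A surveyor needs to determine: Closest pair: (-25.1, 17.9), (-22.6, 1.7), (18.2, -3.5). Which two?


d(P0,P1) = 16.3918, d(P0,P2) = 48.2996, d(P1,P2) = 41.13
Closest: P0 and P1

Closest pair: (-25.1, 17.9) and (-22.6, 1.7), distance = 16.3918


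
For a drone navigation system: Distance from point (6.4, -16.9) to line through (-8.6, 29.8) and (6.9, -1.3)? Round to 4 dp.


|cross product| = 257.35
|line direction| = sqrt(1207.46) = 34.7485
Distance = 257.35/sqrt(1207.46) = 7.4061

7.4061


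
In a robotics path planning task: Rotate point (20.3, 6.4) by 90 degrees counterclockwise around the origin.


90° CCW: (x,y) -> (-y, x)
(20.3,6.4) -> (-6.4, 20.3)

(-6.4, 20.3)


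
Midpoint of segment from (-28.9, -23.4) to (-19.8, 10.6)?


M = (((-28.9)+(-19.8))/2, ((-23.4)+10.6)/2)
= (-24.35, -6.4)

(-24.35, -6.4)


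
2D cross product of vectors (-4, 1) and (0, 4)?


u x v = u_x*v_y - u_y*v_x = (-4)*4 - 1*0
= (-16) - 0 = -16

-16


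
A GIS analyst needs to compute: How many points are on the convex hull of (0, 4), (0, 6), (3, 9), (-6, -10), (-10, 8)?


Convex hull vertices (CCW): (-10, 8), (-6, -10), (3, 9)
Count = 3

3


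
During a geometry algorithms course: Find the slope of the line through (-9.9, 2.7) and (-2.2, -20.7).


slope = (y2-y1)/(x2-x1) = ((-20.7)-2.7)/((-2.2)-(-9.9)) = (-23.4)/7.7 = -3.039

-3.039


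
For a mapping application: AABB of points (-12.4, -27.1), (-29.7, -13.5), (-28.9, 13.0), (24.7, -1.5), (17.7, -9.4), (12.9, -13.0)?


x range: [-29.7, 24.7]
y range: [-27.1, 13]
Bounding box: (-29.7,-27.1) to (24.7,13)

(-29.7,-27.1) to (24.7,13)


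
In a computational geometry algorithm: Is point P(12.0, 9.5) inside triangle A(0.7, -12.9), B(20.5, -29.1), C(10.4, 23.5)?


Cross products: AB x AP = 626.58, BC x BP = 57.24, CA x CP = 194.04
All same sign? yes

Yes, inside


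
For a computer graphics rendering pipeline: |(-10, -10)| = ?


|u| = sqrt((-10)^2 + (-10)^2) = sqrt(200) = 14.1421

14.1421


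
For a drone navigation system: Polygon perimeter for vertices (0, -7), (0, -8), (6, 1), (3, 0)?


Sides: (0, -7)->(0, -8): sqrt(1) = 1, (0, -8)->(6, 1): sqrt(117) = 10.816654, (6, 1)->(3, 0): sqrt(10) = 3.162278, (3, 0)->(0, -7): sqrt(58) = 7.615773
Sum = 22.594705
Perimeter = 22.5947

22.5947


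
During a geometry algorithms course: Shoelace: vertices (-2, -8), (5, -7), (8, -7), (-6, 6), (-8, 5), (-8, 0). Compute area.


Shoelace sum: ((-2)*(-7) - 5*(-8)) + (5*(-7) - 8*(-7)) + (8*6 - (-6)*(-7)) + ((-6)*5 - (-8)*6) + ((-8)*0 - (-8)*5) + ((-8)*(-8) - (-2)*0)
= 203
Area = |203|/2 = 101.5

101.5


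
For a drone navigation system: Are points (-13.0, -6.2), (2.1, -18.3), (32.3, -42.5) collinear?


Cross product: (2.1-(-13))*((-42.5)-(-6.2)) - ((-18.3)-(-6.2))*(32.3-(-13))
= 0

Yes, collinear


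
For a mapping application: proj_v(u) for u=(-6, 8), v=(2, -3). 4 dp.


u.v = -36, |v| = sqrt(13) = 3.6056
Scalar projection = u.v / |v| = -36 / sqrt(13) = -9.9846

-9.9846


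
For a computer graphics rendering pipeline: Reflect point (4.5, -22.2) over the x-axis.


Reflection over x-axis: (x,y) -> (x,-y)
(4.5, -22.2) -> (4.5, 22.2)

(4.5, 22.2)


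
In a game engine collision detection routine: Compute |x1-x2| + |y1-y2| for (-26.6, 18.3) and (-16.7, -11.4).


|(-26.6)-(-16.7)| + |18.3-(-11.4)| = 9.9 + 29.7 = 39.6

39.6


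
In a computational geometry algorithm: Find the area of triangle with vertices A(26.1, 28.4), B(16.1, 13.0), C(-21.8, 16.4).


Area = |x_A(y_B-y_C) + x_B(y_C-y_A) + x_C(y_A-y_B)|/2
= |(-88.74) + (-193.2) + (-335.72)|/2
= 617.66/2 = 308.83

308.83


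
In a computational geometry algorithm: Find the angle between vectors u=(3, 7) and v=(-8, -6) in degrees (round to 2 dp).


u.v = -66, |u| = sqrt(58) = 7.6158, |v| = sqrt(100) = 10
cos(theta) = u.v/(|u||v|) = -66/sqrt(5800) = -0.866622
theta = acos(-0.866622) = 150.07 degrees

150.07 degrees


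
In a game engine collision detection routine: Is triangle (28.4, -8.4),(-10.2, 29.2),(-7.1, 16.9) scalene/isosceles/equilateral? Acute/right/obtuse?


Side lengths squared: AB^2=2903.72, BC^2=160.9, CA^2=1900.34
Sorted: [160.9, 1900.34, 2903.72]
By sides: Scalene, By angles: Obtuse

Scalene, Obtuse


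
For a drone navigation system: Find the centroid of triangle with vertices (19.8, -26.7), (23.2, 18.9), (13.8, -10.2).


Centroid = ((x_A+x_B+x_C)/3, (y_A+y_B+y_C)/3)
= ((19.8+23.2+13.8)/3, ((-26.7)+18.9+(-10.2))/3)
= (18.9333, -6)

(18.9333, -6)


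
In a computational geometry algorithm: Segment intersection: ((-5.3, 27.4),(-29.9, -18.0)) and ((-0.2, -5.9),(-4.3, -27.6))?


Cross products: d1=-247.2, d2=-594.88, d3=1050.72, d4=1398.4
d1*d2 < 0 and d3*d4 < 0? no

No, they don't intersect


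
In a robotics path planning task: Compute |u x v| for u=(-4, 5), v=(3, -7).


|u x v| = |(-4)*(-7) - 5*3|
= |28 - 15| = 13

13


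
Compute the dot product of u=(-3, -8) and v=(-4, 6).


u . v = u_x*v_x + u_y*v_y = (-3)*(-4) + (-8)*6
= 12 + (-48) = -36

-36


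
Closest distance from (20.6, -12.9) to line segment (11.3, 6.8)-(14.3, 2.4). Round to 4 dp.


Project P onto AB: t = 1 (clamped to [0,1])
Closest point on segment: (14.3, 2.4)
Distance: 16.5463

16.5463


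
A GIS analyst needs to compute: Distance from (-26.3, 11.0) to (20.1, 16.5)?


dx=46.4, dy=5.5
d^2 = 46.4^2 + 5.5^2 = 2183.21
d = sqrt(2183.21) = 46.7248

46.7248


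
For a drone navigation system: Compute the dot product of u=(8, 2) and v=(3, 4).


u . v = u_x*v_x + u_y*v_y = 8*3 + 2*4
= 24 + 8 = 32

32


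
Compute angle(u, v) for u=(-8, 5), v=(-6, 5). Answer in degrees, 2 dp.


u.v = 73, |u| = sqrt(89) = 9.434, |v| = sqrt(61) = 7.8102
cos(theta) = u.v/(|u||v|) = 73/sqrt(5429) = 0.990747
theta = acos(0.990747) = 7.8 degrees

7.8 degrees


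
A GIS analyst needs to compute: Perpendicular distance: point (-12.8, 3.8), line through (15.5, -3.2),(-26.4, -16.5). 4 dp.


|cross product| = 669.69
|line direction| = sqrt(1932.5) = 43.9602
Distance = 669.69/sqrt(1932.5) = 15.234

15.234


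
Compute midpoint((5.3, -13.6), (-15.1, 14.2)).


M = ((5.3+(-15.1))/2, ((-13.6)+14.2)/2)
= (-4.9, 0.3)

(-4.9, 0.3)


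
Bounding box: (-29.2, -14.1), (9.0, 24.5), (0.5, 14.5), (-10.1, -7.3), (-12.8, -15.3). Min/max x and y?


x range: [-29.2, 9]
y range: [-15.3, 24.5]
Bounding box: (-29.2,-15.3) to (9,24.5)

(-29.2,-15.3) to (9,24.5)


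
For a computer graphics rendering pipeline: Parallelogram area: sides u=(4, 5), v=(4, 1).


|u x v| = |4*1 - 5*4|
= |4 - 20| = 16

16


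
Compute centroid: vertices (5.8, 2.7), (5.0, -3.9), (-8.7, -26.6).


Centroid = ((x_A+x_B+x_C)/3, (y_A+y_B+y_C)/3)
= ((5.8+5+(-8.7))/3, (2.7+(-3.9)+(-26.6))/3)
= (0.7, -9.2667)

(0.7, -9.2667)


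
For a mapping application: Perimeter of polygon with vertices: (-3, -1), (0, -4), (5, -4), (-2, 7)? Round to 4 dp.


Sides: (-3, -1)->(0, -4): sqrt(18) = 4.242641, (0, -4)->(5, -4): sqrt(25) = 5, (5, -4)->(-2, 7): sqrt(170) = 13.038405, (-2, 7)->(-3, -1): sqrt(65) = 8.062258
Sum = 30.343304
Perimeter = 30.3433

30.3433


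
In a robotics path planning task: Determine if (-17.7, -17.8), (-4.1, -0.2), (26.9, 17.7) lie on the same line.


Cross product: ((-4.1)-(-17.7))*(17.7-(-17.8)) - ((-0.2)-(-17.8))*(26.9-(-17.7))
= -302.16

No, not collinear


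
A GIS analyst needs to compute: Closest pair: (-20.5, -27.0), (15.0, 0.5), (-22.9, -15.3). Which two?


d(P0,P1) = 44.9055, d(P0,P2) = 11.9436, d(P1,P2) = 41.0615
Closest: P0 and P2

Closest pair: (-20.5, -27.0) and (-22.9, -15.3), distance = 11.9436


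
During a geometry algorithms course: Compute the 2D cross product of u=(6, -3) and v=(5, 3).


u x v = u_x*v_y - u_y*v_x = 6*3 - (-3)*5
= 18 - (-15) = 33

33


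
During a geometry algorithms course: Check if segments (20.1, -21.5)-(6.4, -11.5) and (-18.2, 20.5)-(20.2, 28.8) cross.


Cross products: d1=-1930.69, d2=-1432.98, d3=-192.4, d4=-690.11
d1*d2 < 0 and d3*d4 < 0? no

No, they don't intersect


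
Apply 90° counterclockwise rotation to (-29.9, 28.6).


90° CCW: (x,y) -> (-y, x)
(-29.9,28.6) -> (-28.6, -29.9)

(-28.6, -29.9)


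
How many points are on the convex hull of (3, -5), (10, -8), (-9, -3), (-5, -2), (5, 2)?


Convex hull vertices (CCW): (-9, -3), (10, -8), (5, 2)
Count = 3

3


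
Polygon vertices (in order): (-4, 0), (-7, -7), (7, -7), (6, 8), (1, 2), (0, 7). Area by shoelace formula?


Shoelace sum: ((-4)*(-7) - (-7)*0) + ((-7)*(-7) - 7*(-7)) + (7*8 - 6*(-7)) + (6*2 - 1*8) + (1*7 - 0*2) + (0*0 - (-4)*7)
= 263
Area = |263|/2 = 131.5

131.5


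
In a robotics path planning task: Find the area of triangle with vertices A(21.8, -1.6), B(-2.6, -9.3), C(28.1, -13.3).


Area = |x_A(y_B-y_C) + x_B(y_C-y_A) + x_C(y_A-y_B)|/2
= |87.2 + 30.42 + 216.37|/2
= 333.99/2 = 166.995

166.995


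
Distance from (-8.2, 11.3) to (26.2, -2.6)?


dx=34.4, dy=-13.9
d^2 = 34.4^2 + (-13.9)^2 = 1376.57
d = sqrt(1376.57) = 37.1022

37.1022


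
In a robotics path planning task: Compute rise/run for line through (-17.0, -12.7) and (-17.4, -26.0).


slope = (y2-y1)/(x2-x1) = ((-26)-(-12.7))/((-17.4)-(-17)) = (-13.3)/(-0.4) = 33.25

33.25


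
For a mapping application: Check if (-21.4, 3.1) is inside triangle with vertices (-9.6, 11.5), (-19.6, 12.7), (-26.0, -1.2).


Cross products: AB x AP = 98.16, BC x BP = 36.42, CA x CP = 12.1
All same sign? yes

Yes, inside


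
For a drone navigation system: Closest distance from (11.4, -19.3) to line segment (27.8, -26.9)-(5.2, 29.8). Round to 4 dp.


Project P onto AB: t = 0.2151 (clamped to [0,1])
Closest point on segment: (22.9377, -14.7012)
Distance: 12.4204

12.4204


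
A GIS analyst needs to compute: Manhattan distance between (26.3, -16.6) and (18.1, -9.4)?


|26.3-18.1| + |(-16.6)-(-9.4)| = 8.2 + 7.2 = 15.4

15.4


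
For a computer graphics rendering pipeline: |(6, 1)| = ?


|u| = sqrt(6^2 + 1^2) = sqrt(37) = 6.0828

6.0828


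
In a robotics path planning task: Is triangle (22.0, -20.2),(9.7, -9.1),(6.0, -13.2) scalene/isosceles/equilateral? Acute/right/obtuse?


Side lengths squared: AB^2=274.5, BC^2=30.5, CA^2=305
Sorted: [30.5, 274.5, 305]
By sides: Scalene, By angles: Right

Scalene, Right


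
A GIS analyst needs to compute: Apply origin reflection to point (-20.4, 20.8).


Reflection over origin: (x,y) -> (-x,-y)
(-20.4, 20.8) -> (20.4, -20.8)

(20.4, -20.8)
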